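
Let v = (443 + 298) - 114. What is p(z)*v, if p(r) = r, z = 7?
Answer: 4389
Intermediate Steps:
v = 627 (v = 741 - 114 = 627)
p(z)*v = 7*627 = 4389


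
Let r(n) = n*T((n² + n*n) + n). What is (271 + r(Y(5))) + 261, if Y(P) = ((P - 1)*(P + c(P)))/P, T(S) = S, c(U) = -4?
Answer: 66708/125 ≈ 533.66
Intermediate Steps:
Y(P) = (-1 + P)*(-4 + P)/P (Y(P) = ((P - 1)*(P - 4))/P = ((-1 + P)*(-4 + P))/P = (-1 + P)*(-4 + P)/P)
r(n) = n*(n + 2*n²) (r(n) = n*((n² + n*n) + n) = n*((n² + n²) + n) = n*(2*n² + n) = n*(n + 2*n²))
(271 + r(Y(5))) + 261 = (271 + (-5 + 5 + 4/5)²*(1 + 2*(-5 + 5 + 4/5))) + 261 = (271 + (-5 + 5 + 4*(⅕))²*(1 + 2*(-5 + 5 + 4*(⅕)))) + 261 = (271 + (-5 + 5 + ⅘)²*(1 + 2*(-5 + 5 + ⅘))) + 261 = (271 + (⅘)²*(1 + 2*(⅘))) + 261 = (271 + 16*(1 + 8/5)/25) + 261 = (271 + (16/25)*(13/5)) + 261 = (271 + 208/125) + 261 = 34083/125 + 261 = 66708/125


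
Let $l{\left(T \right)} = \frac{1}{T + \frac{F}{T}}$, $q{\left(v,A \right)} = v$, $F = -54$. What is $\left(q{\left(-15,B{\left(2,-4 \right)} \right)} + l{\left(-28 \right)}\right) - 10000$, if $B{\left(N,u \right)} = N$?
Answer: $- \frac{3655489}{365} \approx -10015.0$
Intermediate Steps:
$l{\left(T \right)} = \frac{1}{T - \frac{54}{T}}$
$\left(q{\left(-15,B{\left(2,-4 \right)} \right)} + l{\left(-28 \right)}\right) - 10000 = \left(-15 - \frac{28}{-54 + \left(-28\right)^{2}}\right) - 10000 = \left(-15 - \frac{28}{-54 + 784}\right) - 10000 = \left(-15 - \frac{28}{730}\right) - 10000 = \left(-15 - \frac{14}{365}\right) - 10000 = - \frac{5489}{365} - 10000 = - \frac{3655489}{365}$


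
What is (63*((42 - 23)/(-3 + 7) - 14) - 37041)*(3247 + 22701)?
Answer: -976261065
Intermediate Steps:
(63*((42 - 23)/(-3 + 7) - 14) - 37041)*(3247 + 22701) = (63*(19/4 - 14) - 37041)*25948 = (63*(-37/4) - 37041)*25948 = (-2331/4 - 37041)*25948 = -150495/4*25948 = -976261065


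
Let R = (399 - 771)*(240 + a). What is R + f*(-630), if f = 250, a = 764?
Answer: -530988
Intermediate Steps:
R = -373488 (R = (399 - 771)*(240 + 764) = -372*1004 = -373488)
R + f*(-630) = -373488 + 250*(-630) = -373488 - 157500 = -530988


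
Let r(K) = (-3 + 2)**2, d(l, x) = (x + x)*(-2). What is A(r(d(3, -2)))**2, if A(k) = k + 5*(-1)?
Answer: 16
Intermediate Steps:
d(l, x) = -4*x (d(l, x) = (2*x)*(-2) = -4*x)
r(K) = 1 (r(K) = (-1)**2 = 1)
A(k) = -5 + k (A(k) = k - 5 = -5 + k)
A(r(d(3, -2)))**2 = (-5 + 1)**2 = (-4)**2 = 16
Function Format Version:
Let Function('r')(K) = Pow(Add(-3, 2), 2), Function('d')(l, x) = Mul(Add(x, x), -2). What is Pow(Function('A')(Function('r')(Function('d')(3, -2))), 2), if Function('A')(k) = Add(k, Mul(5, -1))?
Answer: 16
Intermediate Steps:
Function('d')(l, x) = Mul(-4, x) (Function('d')(l, x) = Mul(Mul(2, x), -2) = Mul(-4, x))
Function('r')(K) = 1 (Function('r')(K) = Pow(-1, 2) = 1)
Function('A')(k) = Add(-5, k) (Function('A')(k) = Add(k, -5) = Add(-5, k))
Pow(Function('A')(Function('r')(Function('d')(3, -2))), 2) = Pow(Add(-5, 1), 2) = Pow(-4, 2) = 16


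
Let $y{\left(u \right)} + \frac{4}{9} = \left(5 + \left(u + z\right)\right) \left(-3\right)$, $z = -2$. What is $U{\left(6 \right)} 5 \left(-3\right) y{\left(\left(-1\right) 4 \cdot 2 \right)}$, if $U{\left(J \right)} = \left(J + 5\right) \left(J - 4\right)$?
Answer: $- \frac{14410}{3} \approx -4803.3$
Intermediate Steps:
$U{\left(J \right)} = \left(-4 + J\right) \left(5 + J\right)$ ($U{\left(J \right)} = \left(5 + J\right) \left(-4 + J\right) = \left(-4 + J\right) \left(5 + J\right)$)
$y{\left(u \right)} = - \frac{85}{9} - 3 u$ ($y{\left(u \right)} = - \frac{4}{9} + \left(5 + \left(u - 2\right)\right) \left(-3\right) = - \frac{4}{9} + \left(5 + \left(-2 + u\right)\right) \left(-3\right) = - \frac{4}{9} + \left(3 + u\right) \left(-3\right) = - \frac{4}{9} - \left(9 + 3 u\right) = - \frac{85}{9} - 3 u$)
$U{\left(6 \right)} 5 \left(-3\right) y{\left(\left(-1\right) 4 \cdot 2 \right)} = \left(-20 + 6 + 6^{2}\right) 5 \left(-3\right) \left(- \frac{85}{9} - 3 \left(-1\right) 4 \cdot 2\right) = \left(-20 + 6 + 36\right) 5 \left(-3\right) \left(- \frac{85}{9} - 3 \left(\left(-4\right) 2\right)\right) = 22 \cdot 5 \left(-3\right) \left(- \frac{85}{9} - -24\right) = 110 \left(-3\right) \left(- \frac{85}{9} + 24\right) = \left(-330\right) \frac{131}{9} = - \frac{14410}{3}$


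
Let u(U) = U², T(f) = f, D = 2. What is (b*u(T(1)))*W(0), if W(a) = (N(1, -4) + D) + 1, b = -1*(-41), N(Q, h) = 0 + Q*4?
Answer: 287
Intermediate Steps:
N(Q, h) = 4*Q (N(Q, h) = 0 + 4*Q = 4*Q)
b = 41
W(a) = 7 (W(a) = (4*1 + 2) + 1 = (4 + 2) + 1 = 6 + 1 = 7)
(b*u(T(1)))*W(0) = (41*1²)*7 = (41*1)*7 = 41*7 = 287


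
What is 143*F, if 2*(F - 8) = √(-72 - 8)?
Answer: 1144 + 286*I*√5 ≈ 1144.0 + 639.52*I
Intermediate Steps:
F = 8 + 2*I*√5 (F = 8 + √(-72 - 8)/2 = 8 + √(-80)/2 = 8 + (4*I*√5)/2 = 8 + 2*I*√5 ≈ 8.0 + 4.4721*I)
143*F = 143*(8 + 2*I*√5) = 1144 + 286*I*√5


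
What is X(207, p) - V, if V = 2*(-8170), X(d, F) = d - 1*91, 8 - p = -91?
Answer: 16456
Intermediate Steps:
p = 99 (p = 8 - 1*(-91) = 8 + 91 = 99)
X(d, F) = -91 + d (X(d, F) = d - 91 = -91 + d)
V = -16340
X(207, p) - V = (-91 + 207) - 1*(-16340) = 116 + 16340 = 16456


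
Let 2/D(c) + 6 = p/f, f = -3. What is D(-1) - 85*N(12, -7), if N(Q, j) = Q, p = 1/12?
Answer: -221412/217 ≈ -1020.3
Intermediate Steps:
p = 1/12 ≈ 0.083333
D(c) = -72/217 (D(c) = 2/(-6 + (1/12)/(-3)) = 2/(-6 + (1/12)*(-1/3)) = 2/(-6 - 1/36) = 2/(-217/36) = 2*(-36/217) = -72/217)
D(-1) - 85*N(12, -7) = -72/217 - 85*12 = -72/217 - 1020 = -221412/217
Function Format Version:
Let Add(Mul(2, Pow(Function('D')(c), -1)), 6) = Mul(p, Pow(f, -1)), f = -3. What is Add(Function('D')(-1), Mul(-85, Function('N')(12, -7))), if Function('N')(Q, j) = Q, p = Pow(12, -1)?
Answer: Rational(-221412, 217) ≈ -1020.3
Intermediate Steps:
p = Rational(1, 12) ≈ 0.083333
Function('D')(c) = Rational(-72, 217) (Function('D')(c) = Mul(2, Pow(Add(-6, Mul(Rational(1, 12), Pow(-3, -1))), -1)) = Mul(2, Pow(Add(-6, Mul(Rational(1, 12), Rational(-1, 3))), -1)) = Mul(2, Pow(Add(-6, Rational(-1, 36)), -1)) = Mul(2, Pow(Rational(-217, 36), -1)) = Mul(2, Rational(-36, 217)) = Rational(-72, 217))
Add(Function('D')(-1), Mul(-85, Function('N')(12, -7))) = Add(Rational(-72, 217), Mul(-85, 12)) = Add(Rational(-72, 217), -1020) = Rational(-221412, 217)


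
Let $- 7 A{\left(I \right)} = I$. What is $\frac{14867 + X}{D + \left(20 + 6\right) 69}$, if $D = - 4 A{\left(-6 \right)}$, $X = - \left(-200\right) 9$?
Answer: $\frac{116669}{12534} \approx 9.3082$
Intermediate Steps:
$A{\left(I \right)} = - \frac{I}{7}$
$X = 1800$ ($X = \left(-1\right) \left(-1800\right) = 1800$)
$D = - \frac{24}{7}$ ($D = - 4 \left(\left(- \frac{1}{7}\right) \left(-6\right)\right) = \left(-4\right) \frac{6}{7} = - \frac{24}{7} \approx -3.4286$)
$\frac{14867 + X}{D + \left(20 + 6\right) 69} = \frac{14867 + 1800}{- \frac{24}{7} + \left(20 + 6\right) 69} = \frac{16667}{- \frac{24}{7} + 26 \cdot 69} = \frac{16667}{- \frac{24}{7} + 1794} = \frac{16667}{\frac{12534}{7}} = 16667 \cdot \frac{7}{12534} = \frac{116669}{12534}$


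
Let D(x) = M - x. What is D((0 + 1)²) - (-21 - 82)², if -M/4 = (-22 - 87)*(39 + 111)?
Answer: 54790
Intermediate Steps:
M = 65400 (M = -4*(-22 - 87)*(39 + 111) = -(-436)*150 = -4*(-16350) = 65400)
D(x) = 65400 - x
D((0 + 1)²) - (-21 - 82)² = (65400 - (0 + 1)²) - (-21 - 82)² = (65400 - 1*1²) - 1*(-103)² = (65400 - 1*1) - 1*10609 = (65400 - 1) - 10609 = 65399 - 10609 = 54790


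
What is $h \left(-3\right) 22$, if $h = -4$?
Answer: $264$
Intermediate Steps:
$h \left(-3\right) 22 = \left(-4\right) \left(-3\right) 22 = 12 \cdot 22 = 264$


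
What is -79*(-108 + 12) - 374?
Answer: 7210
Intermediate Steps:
-79*(-108 + 12) - 374 = -79*(-96) - 374 = 7584 - 374 = 7210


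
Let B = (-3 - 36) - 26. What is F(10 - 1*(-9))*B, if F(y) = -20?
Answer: 1300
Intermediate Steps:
B = -65 (B = -39 - 26 = -65)
F(10 - 1*(-9))*B = -20*(-65) = 1300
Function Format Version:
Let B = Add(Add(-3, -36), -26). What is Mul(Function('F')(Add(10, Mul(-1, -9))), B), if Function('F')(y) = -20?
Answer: 1300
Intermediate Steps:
B = -65 (B = Add(-39, -26) = -65)
Mul(Function('F')(Add(10, Mul(-1, -9))), B) = Mul(-20, -65) = 1300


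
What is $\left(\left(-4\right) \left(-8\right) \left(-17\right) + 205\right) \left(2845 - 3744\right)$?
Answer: $304761$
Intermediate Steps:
$\left(\left(-4\right) \left(-8\right) \left(-17\right) + 205\right) \left(2845 - 3744\right) = \left(32 \left(-17\right) + 205\right) \left(-899\right) = \left(-544 + 205\right) \left(-899\right) = \left(-339\right) \left(-899\right) = 304761$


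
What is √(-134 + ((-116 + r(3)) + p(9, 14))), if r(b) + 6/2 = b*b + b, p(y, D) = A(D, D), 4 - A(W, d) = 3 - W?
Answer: I*√226 ≈ 15.033*I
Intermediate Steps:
A(W, d) = 1 + W (A(W, d) = 4 - (3 - W) = 4 + (-3 + W) = 1 + W)
p(y, D) = 1 + D
r(b) = -3 + b + b² (r(b) = -3 + (b*b + b) = -3 + (b² + b) = -3 + (b + b²) = -3 + b + b²)
√(-134 + ((-116 + r(3)) + p(9, 14))) = √(-134 + ((-116 + (-3 + 3 + 3²)) + (1 + 14))) = √(-134 + ((-116 + (-3 + 3 + 9)) + 15)) = √(-134 + ((-116 + 9) + 15)) = √(-134 + (-107 + 15)) = √(-134 - 92) = √(-226) = I*√226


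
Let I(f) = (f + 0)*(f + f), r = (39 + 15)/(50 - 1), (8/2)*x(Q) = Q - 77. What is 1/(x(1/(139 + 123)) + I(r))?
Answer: -2516248/42323437 ≈ -0.059453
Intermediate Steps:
x(Q) = -77/4 + Q/4 (x(Q) = (Q - 77)/4 = (-77 + Q)/4 = -77/4 + Q/4)
r = 54/49 ≈ 1.1020
I(f) = 2*f**2 (I(f) = f*(2*f) = 2*f**2)
1/(x(1/(139 + 123)) + I(r)) = 1/((-77/4 + 1/(4*(139 + 123))) + 2*(54/49)**2) = 1/((-77/4 + (1/4)/262) + 2*(2916/2401)) = 1/((-77/4 + (1/4)*(1/262)) + 5832/2401) = 1/((-77/4 + 1/1048) + 5832/2401) = 1/(-20173/1048 + 5832/2401) = 1/(-42323437/2516248) = -2516248/42323437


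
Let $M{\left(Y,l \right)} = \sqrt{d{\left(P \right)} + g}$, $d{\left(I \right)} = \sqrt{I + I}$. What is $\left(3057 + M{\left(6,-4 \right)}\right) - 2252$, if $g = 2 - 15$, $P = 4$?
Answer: $805 + \sqrt{-13 + 2 \sqrt{2}} \approx 805.0 + 3.1893 i$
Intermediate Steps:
$d{\left(I \right)} = \sqrt{2} \sqrt{I}$ ($d{\left(I \right)} = \sqrt{2 I} = \sqrt{2} \sqrt{I}$)
$g = -13$ ($g = 2 - 15 = -13$)
$M{\left(Y,l \right)} = \sqrt{-13 + 2 \sqrt{2}}$ ($M{\left(Y,l \right)} = \sqrt{\sqrt{2} \sqrt{4} - 13} = \sqrt{\sqrt{2} \cdot 2 - 13} = \sqrt{2 \sqrt{2} - 13} = \sqrt{-13 + 2 \sqrt{2}}$)
$\left(3057 + M{\left(6,-4 \right)}\right) - 2252 = \left(3057 + \sqrt{-13 + 2 \sqrt{2}}\right) - 2252 = 805 + \sqrt{-13 + 2 \sqrt{2}}$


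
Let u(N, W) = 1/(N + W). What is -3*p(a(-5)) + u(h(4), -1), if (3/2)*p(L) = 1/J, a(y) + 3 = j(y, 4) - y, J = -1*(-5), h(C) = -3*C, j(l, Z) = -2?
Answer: -31/65 ≈ -0.47692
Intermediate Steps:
J = 5
a(y) = -5 - y (a(y) = -3 + (-2 - y) = -5 - y)
p(L) = 2/15 (p(L) = (⅔)/5 = (⅔)*(⅕) = 2/15)
-3*p(a(-5)) + u(h(4), -1) = -3*2/15 + 1/(-3*4 - 1) = -⅖ + 1/(-12 - 1) = -⅖ + 1/(-13) = -⅖ - 1/13 = -31/65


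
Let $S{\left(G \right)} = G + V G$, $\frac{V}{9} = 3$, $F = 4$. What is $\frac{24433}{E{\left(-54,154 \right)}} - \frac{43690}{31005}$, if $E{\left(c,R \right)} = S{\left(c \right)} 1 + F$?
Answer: $- \frac{974473}{55332} \approx -17.611$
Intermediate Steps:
$V = 27$ ($V = 9 \cdot 3 = 27$)
$S{\left(G \right)} = 28 G$ ($S{\left(G \right)} = G + 27 G = 28 G$)
$E{\left(c,R \right)} = 4 + 28 c$ ($E{\left(c,R \right)} = 28 c 1 + 4 = 28 c + 4 = 4 + 28 c$)
$\frac{24433}{E{\left(-54,154 \right)}} - \frac{43690}{31005} = \frac{24433}{4 + 28 \left(-54\right)} - \frac{43690}{31005} = \frac{24433}{4 - 1512} - \frac{8738}{6201} = \frac{24433}{-1508} - \frac{8738}{6201} = 24433 \left(- \frac{1}{1508}\right) - \frac{8738}{6201} = - \frac{24433}{1508} - \frac{8738}{6201} = - \frac{974473}{55332}$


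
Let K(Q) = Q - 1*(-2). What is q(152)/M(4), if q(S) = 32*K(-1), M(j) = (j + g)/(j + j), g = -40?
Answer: -64/9 ≈ -7.1111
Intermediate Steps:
K(Q) = 2 + Q (K(Q) = Q + 2 = 2 + Q)
M(j) = (-40 + j)/(2*j) (M(j) = (j - 40)/(j + j) = (-40 + j)/((2*j)) = (-40 + j)*(1/(2*j)) = (-40 + j)/(2*j))
q(S) = 32 (q(S) = 32*(2 - 1) = 32*1 = 32)
q(152)/M(4) = 32/(((½)*(-40 + 4)/4)) = 32/(((½)*(¼)*(-36))) = 32/(-9/2) = 32*(-2/9) = -64/9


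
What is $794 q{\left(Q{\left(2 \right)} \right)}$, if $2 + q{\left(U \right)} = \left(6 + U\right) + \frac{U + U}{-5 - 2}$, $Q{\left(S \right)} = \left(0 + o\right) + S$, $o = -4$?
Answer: $\frac{14292}{7} \approx 2041.7$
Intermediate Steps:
$Q{\left(S \right)} = -4 + S$ ($Q{\left(S \right)} = \left(0 - 4\right) + S = -4 + S$)
$q{\left(U \right)} = 4 + \frac{5 U}{7}$ ($q{\left(U \right)} = -2 + \left(\left(6 + U\right) + \frac{U + U}{-5 - 2}\right) = -2 + \left(\left(6 + U\right) + \frac{2 U}{-7}\right) = -2 + \left(\left(6 + U\right) + 2 U \left(- \frac{1}{7}\right)\right) = -2 + \left(\left(6 + U\right) - \frac{2 U}{7}\right) = -2 + \left(6 + \frac{5 U}{7}\right) = 4 + \frac{5 U}{7}$)
$794 q{\left(Q{\left(2 \right)} \right)} = 794 \left(4 + \frac{5 \left(-4 + 2\right)}{7}\right) = 794 \left(4 + \frac{5}{7} \left(-2\right)\right) = 794 \left(4 - \frac{10}{7}\right) = 794 \cdot \frac{18}{7} = \frac{14292}{7}$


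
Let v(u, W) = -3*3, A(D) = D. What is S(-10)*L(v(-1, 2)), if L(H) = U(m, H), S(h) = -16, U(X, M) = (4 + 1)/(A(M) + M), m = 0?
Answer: 40/9 ≈ 4.4444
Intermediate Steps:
U(X, M) = 5/(2*M) (U(X, M) = (4 + 1)/(M + M) = 5/((2*M)) = 5*(1/(2*M)) = 5/(2*M))
v(u, W) = -9
L(H) = 5/(2*H)
S(-10)*L(v(-1, 2)) = -40/(-9) = -40*(-1)/9 = -16*(-5/18) = 40/9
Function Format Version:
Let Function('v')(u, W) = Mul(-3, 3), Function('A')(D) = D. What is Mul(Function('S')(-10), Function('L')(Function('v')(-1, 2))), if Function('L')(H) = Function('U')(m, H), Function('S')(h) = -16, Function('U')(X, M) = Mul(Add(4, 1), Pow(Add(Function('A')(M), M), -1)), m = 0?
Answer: Rational(40, 9) ≈ 4.4444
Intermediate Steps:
Function('U')(X, M) = Mul(Rational(5, 2), Pow(M, -1)) (Function('U')(X, M) = Mul(Add(4, 1), Pow(Add(M, M), -1)) = Mul(5, Pow(Mul(2, M), -1)) = Mul(5, Mul(Rational(1, 2), Pow(M, -1))) = Mul(Rational(5, 2), Pow(M, -1)))
Function('v')(u, W) = -9
Function('L')(H) = Mul(Rational(5, 2), Pow(H, -1))
Mul(Function('S')(-10), Function('L')(Function('v')(-1, 2))) = Mul(-16, Mul(Rational(5, 2), Pow(-9, -1))) = Mul(-16, Mul(Rational(5, 2), Rational(-1, 9))) = Mul(-16, Rational(-5, 18)) = Rational(40, 9)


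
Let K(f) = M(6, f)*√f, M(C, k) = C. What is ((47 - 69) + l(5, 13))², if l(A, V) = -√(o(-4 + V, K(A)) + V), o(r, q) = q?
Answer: (22 + √(13 + 6*√5))² ≈ 736.56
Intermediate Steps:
K(f) = 6*√f
l(A, V) = -√(V + 6*√A) (l(A, V) = -√(6*√A + V) = -√(V + 6*√A))
((47 - 69) + l(5, 13))² = ((47 - 69) - √(13 + 6*√5))² = (-22 - √(13 + 6*√5))²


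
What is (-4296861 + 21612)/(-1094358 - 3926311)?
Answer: 4275249/5020669 ≈ 0.85153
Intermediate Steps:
(-4296861 + 21612)/(-1094358 - 3926311) = -4275249/(-5020669) = -4275249*(-1/5020669) = 4275249/5020669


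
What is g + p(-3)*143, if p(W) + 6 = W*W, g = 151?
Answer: 580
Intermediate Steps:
p(W) = -6 + W² (p(W) = -6 + W*W = -6 + W²)
g + p(-3)*143 = 151 + (-6 + (-3)²)*143 = 151 + (-6 + 9)*143 = 151 + 3*143 = 151 + 429 = 580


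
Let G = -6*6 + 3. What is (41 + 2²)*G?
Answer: -1485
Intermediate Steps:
G = -33 (G = -36 + 3 = -33)
(41 + 2²)*G = (41 + 2²)*(-33) = (41 + 4)*(-33) = 45*(-33) = -1485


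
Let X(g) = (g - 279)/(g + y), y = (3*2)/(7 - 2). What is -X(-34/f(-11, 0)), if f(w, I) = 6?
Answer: -4270/67 ≈ -63.731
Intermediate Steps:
y = 6/5 ≈ 1.2000
X(g) = (-279 + g)/(6/5 + g) (X(g) = (g - 279)/(g + 6/5) = (-279 + g)/(6/5 + g))
-X(-34/f(-11, 0)) = -5*(-279 - 34/6)/(6 + 5*(-34/6)) = -5*(-279 - 34*1/6)/(6 + 5*(-34*1/6)) = -5*(-279 - 17/3)/(6 + 5*(-17/3)) = -5*(-854)/((6 - 85/3)*3) = -5*(-854)/((-67/3)*3) = -5*(-3)*(-854)/(67*3) = -1*4270/67 = -4270/67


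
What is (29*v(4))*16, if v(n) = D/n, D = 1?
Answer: 116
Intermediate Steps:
v(n) = 1/n
(29*v(4))*16 = (29/4)*16 = 116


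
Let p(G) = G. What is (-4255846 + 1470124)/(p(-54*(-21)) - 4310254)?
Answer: 1392861/2154560 ≈ 0.64647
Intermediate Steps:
(-4255846 + 1470124)/(p(-54*(-21)) - 4310254) = (-4255846 + 1470124)/(-54*(-21) - 4310254) = -2785722/(1134 - 4310254) = -2785722/(-4309120) = -2785722*(-1/4309120) = 1392861/2154560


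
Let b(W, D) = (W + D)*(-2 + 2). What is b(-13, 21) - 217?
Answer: -217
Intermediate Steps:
b(W, D) = 0 (b(W, D) = (D + W)*0 = 0)
b(-13, 21) - 217 = 0 - 217 = -217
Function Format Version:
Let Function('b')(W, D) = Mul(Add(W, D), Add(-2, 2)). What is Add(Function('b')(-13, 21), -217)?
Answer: -217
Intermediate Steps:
Function('b')(W, D) = 0 (Function('b')(W, D) = Mul(Add(D, W), 0) = 0)
Add(Function('b')(-13, 21), -217) = Add(0, -217) = -217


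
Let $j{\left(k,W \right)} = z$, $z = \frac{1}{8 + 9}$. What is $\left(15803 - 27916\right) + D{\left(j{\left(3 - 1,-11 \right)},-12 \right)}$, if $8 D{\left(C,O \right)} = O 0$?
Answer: $-12113$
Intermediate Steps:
$z = \frac{1}{17} \approx 0.058824$
$j{\left(k,W \right)} = \frac{1}{17}$
$D{\left(C,O \right)} = 0$ ($D{\left(C,O \right)} = \frac{O 0}{8} = \frac{1}{8} \cdot 0 = 0$)
$\left(15803 - 27916\right) + D{\left(j{\left(3 - 1,-11 \right)},-12 \right)} = \left(15803 - 27916\right) + 0 = -12113 + 0 = -12113$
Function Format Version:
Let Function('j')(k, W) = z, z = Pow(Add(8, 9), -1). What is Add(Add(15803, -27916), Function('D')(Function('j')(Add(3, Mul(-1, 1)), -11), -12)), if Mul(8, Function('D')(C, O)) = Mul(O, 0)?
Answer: -12113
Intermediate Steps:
z = Rational(1, 17) (z = Pow(17, -1) = Rational(1, 17) ≈ 0.058824)
Function('j')(k, W) = Rational(1, 17)
Function('D')(C, O) = 0 (Function('D')(C, O) = Mul(Rational(1, 8), Mul(O, 0)) = Mul(Rational(1, 8), 0) = 0)
Add(Add(15803, -27916), Function('D')(Function('j')(Add(3, Mul(-1, 1)), -11), -12)) = Add(Add(15803, -27916), 0) = Add(-12113, 0) = -12113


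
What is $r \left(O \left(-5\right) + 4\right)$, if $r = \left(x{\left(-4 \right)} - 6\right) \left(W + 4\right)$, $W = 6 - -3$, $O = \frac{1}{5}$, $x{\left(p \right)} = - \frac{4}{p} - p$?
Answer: $-39$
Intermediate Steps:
$x{\left(p \right)} = - p - \frac{4}{p}$
$O = \frac{1}{5} \approx 0.2$
$W = 9$ ($W = 6 + 3 = 9$)
$r = -13$ ($r = \left(\left(\left(-1\right) \left(-4\right) - \frac{4}{-4}\right) - 6\right) \left(9 + 4\right) = \left(\left(4 - -1\right) - 6\right) 13 = \left(\left(4 + 1\right) - 6\right) 13 = \left(5 - 6\right) 13 = \left(-1\right) 13 = -13$)
$r \left(O \left(-5\right) + 4\right) = - 13 \left(\frac{1}{5} \left(-5\right) + 4\right) = - 13 \left(-1 + 4\right) = \left(-13\right) 3 = -39$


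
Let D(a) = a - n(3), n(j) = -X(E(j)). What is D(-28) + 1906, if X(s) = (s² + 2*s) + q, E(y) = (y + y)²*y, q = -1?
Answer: 13757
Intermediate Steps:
E(y) = 4*y³ (E(y) = (2*y)²*y = (4*y²)*y = 4*y³)
X(s) = -1 + s² + 2*s (X(s) = (s² + 2*s) - 1 = -1 + s² + 2*s)
n(j) = 1 - 16*j⁶ - 8*j³ (n(j) = -(-1 + (4*j³)² + 2*(4*j³)) = -(-1 + 16*j⁶ + 8*j³) = -(-1 + 8*j³ + 16*j⁶) = 1 - 16*j⁶ - 8*j³)
D(a) = 11879 + a (D(a) = a - (1 - 16*3⁶ - 8*3³) = a - (1 - 16*729 - 8*27) = a - (1 - 11664 - 216) = a - 1*(-11879) = a + 11879 = 11879 + a)
D(-28) + 1906 = (11879 - 28) + 1906 = 11851 + 1906 = 13757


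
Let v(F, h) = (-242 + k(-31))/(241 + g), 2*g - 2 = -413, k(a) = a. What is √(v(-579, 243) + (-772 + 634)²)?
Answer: √95962038/71 ≈ 137.97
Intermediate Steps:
g = -411/2 (g = 1 + (½)*(-413) = 1 - 413/2 = -411/2 ≈ -205.50)
v(F, h) = -546/71 (v(F, h) = (-242 - 31)/(241 - 411/2) = -273/71/2 = -273*2/71 = -546/71)
√(v(-579, 243) + (-772 + 634)²) = √(-546/71 + (-772 + 634)²) = √(-546/71 + (-138)²) = √(-546/71 + 19044) = √(1351578/71) = √95962038/71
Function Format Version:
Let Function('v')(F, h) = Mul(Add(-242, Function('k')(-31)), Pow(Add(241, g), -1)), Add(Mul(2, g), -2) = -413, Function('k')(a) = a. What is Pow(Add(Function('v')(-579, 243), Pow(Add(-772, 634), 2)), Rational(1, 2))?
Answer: Mul(Rational(1, 71), Pow(95962038, Rational(1, 2))) ≈ 137.97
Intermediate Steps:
g = Rational(-411, 2) (g = Add(1, Mul(Rational(1, 2), -413)) = Add(1, Rational(-413, 2)) = Rational(-411, 2) ≈ -205.50)
Function('v')(F, h) = Rational(-546, 71) (Function('v')(F, h) = Mul(Add(-242, -31), Pow(Add(241, Rational(-411, 2)), -1)) = Mul(-273, Pow(Rational(71, 2), -1)) = Mul(-273, Rational(2, 71)) = Rational(-546, 71))
Pow(Add(Function('v')(-579, 243), Pow(Add(-772, 634), 2)), Rational(1, 2)) = Pow(Add(Rational(-546, 71), Pow(Add(-772, 634), 2)), Rational(1, 2)) = Pow(Add(Rational(-546, 71), Pow(-138, 2)), Rational(1, 2)) = Pow(Add(Rational(-546, 71), 19044), Rational(1, 2)) = Pow(Rational(1351578, 71), Rational(1, 2)) = Mul(Rational(1, 71), Pow(95962038, Rational(1, 2)))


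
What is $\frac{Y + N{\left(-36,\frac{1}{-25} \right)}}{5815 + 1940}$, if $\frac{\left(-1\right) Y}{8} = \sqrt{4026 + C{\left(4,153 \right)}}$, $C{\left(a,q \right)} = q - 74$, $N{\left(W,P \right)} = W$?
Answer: $- \frac{12}{2585} - \frac{8 \sqrt{4105}}{7755} \approx -0.070737$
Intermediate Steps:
$C{\left(a,q \right)} = -74 + q$
$Y = - 8 \sqrt{4105}$ ($Y = - 8 \sqrt{4026 + \left(-74 + 153\right)} = - 8 \sqrt{4026 + 79} = - 8 \sqrt{4105} \approx -512.56$)
$\frac{Y + N{\left(-36,\frac{1}{-25} \right)}}{5815 + 1940} = \frac{- 8 \sqrt{4105} - 36}{5815 + 1940} = \frac{-36 - 8 \sqrt{4105}}{7755} = \left(-36 - 8 \sqrt{4105}\right) \frac{1}{7755} = - \frac{12}{2585} - \frac{8 \sqrt{4105}}{7755}$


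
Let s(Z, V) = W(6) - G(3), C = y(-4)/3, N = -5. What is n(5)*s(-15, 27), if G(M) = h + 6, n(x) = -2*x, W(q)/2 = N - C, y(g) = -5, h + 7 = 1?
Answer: 200/3 ≈ 66.667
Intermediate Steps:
h = -6 (h = -7 + 1 = -6)
C = -5/3 ≈ -1.6667
W(q) = -20/3 (W(q) = 2*(-5 - 1*(-5/3)) = 2*(-5 + 5/3) = 2*(-10/3) = -20/3)
G(M) = 0 (G(M) = -6 + 6 = 0)
s(Z, V) = -20/3 (s(Z, V) = -20/3 - 1*0 = -20/3 + 0 = -20/3)
n(5)*s(-15, 27) = -2*5*(-20/3) = -10*(-20/3) = 200/3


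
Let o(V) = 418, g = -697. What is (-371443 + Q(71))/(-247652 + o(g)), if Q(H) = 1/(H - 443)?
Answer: 138176797/91971048 ≈ 1.5024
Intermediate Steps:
Q(H) = 1/(-443 + H)
(-371443 + Q(71))/(-247652 + o(g)) = (-371443 + 1/(-443 + 71))/(-247652 + 418) = (-371443 + 1/(-372))/(-247234) = (-371443 - 1/372)*(-1/247234) = -138176797/372*(-1/247234) = 138176797/91971048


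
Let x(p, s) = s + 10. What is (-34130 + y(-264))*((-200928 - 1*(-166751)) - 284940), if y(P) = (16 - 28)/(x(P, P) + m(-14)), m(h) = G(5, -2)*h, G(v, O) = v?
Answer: 294069187553/27 ≈ 1.0891e+10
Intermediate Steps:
x(p, s) = 10 + s
m(h) = 5*h
y(P) = -12/(-60 + P) (y(P) = (16 - 28)/((10 + P) + 5*(-14)) = -12/((10 + P) - 70) = -12/(-60 + P))
(-34130 + y(-264))*((-200928 - 1*(-166751)) - 284940) = (-34130 - 12/(-60 - 264))*((-200928 - 1*(-166751)) - 284940) = (-34130 - 12/(-324))*((-200928 + 166751) - 284940) = (-34130 - 12*(-1/324))*(-34177 - 284940) = (-34130 + 1/27)*(-319117) = -921509/27*(-319117) = 294069187553/27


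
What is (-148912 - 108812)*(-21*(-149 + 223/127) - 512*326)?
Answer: 5361979777776/127 ≈ 4.2220e+10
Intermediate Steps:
(-148912 - 108812)*(-21*(-149 + 223/127) - 512*326) = -257724*(-21*(-149 + 223*(1/127)) - 166912) = -257724*(-21*(-149 + 223/127) - 166912) = -257724*(-21*(-18700/127) - 166912) = -257724*(392700/127 - 166912) = -257724*(-20805124/127) = 5361979777776/127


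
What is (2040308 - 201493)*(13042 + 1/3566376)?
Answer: 7775291448936845/324216 ≈ 2.3982e+10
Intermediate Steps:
(2040308 - 201493)*(13042 + 1/3566376) = 1838815*(13042 + 1/3566376) = 1838815*(46512675793/3566376) = 7775291448936845/324216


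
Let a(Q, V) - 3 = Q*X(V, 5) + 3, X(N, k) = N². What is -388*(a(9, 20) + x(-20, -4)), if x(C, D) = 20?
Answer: -1406888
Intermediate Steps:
a(Q, V) = 6 + Q*V² (a(Q, V) = 3 + (Q*V² + 3) = 3 + (3 + Q*V²) = 6 + Q*V²)
-388*(a(9, 20) + x(-20, -4)) = -388*((6 + 9*20²) + 20) = -388*((6 + 9*400) + 20) = -388*((6 + 3600) + 20) = -388*(3606 + 20) = -388*3626 = -1406888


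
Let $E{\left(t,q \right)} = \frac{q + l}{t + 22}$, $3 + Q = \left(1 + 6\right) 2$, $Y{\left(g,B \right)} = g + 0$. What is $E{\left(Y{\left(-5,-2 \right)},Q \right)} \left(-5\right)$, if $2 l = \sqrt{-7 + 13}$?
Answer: $- \frac{55}{17} - \frac{5 \sqrt{6}}{34} \approx -3.5955$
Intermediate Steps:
$Y{\left(g,B \right)} = g$
$Q = 11$ ($Q = -3 + \left(1 + 6\right) 2 = -3 + 7 \cdot 2 = -3 + 14 = 11$)
$l = \frac{\sqrt{6}}{2}$ ($l = \frac{\sqrt{-7 + 13}}{2} = \frac{\sqrt{6}}{2} \approx 1.2247$)
$E{\left(t,q \right)} = \frac{q + \frac{\sqrt{6}}{2}}{22 + t}$ ($E{\left(t,q \right)} = \frac{q + \frac{\sqrt{6}}{2}}{t + 22} = \frac{q + \frac{\sqrt{6}}{2}}{22 + t}$)
$E{\left(Y{\left(-5,-2 \right)},Q \right)} \left(-5\right) = \frac{11 + \frac{\sqrt{6}}{2}}{22 - 5} \left(-5\right) = \frac{11 + \frac{\sqrt{6}}{2}}{17} \left(-5\right) = \left(\frac{11}{17} + \frac{\sqrt{6}}{34}\right) \left(-5\right) = - \frac{55}{17} - \frac{5 \sqrt{6}}{34}$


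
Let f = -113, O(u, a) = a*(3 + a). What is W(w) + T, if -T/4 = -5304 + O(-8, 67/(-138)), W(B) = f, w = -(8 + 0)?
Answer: 100494632/4761 ≈ 21108.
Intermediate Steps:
w = -8 (w = -1*8 = -8)
W(B) = -113
T = 101032625/4761 (T = -4*(-5304 + (67/(-138))*(3 + 67/(-138))) = -4*(-5304 + (67*(-1/138))*(3 + 67*(-1/138))) = -4*(-5304 - 67*(3 - 67/138)/138) = -4*(-5304 - 67/138*347/138) = -4*(-5304 - 23249/19044) = -4*(-101032625/19044) = 101032625/4761 ≈ 21221.)
W(w) + T = -113 + 101032625/4761 = 100494632/4761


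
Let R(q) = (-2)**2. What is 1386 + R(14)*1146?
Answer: 5970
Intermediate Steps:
R(q) = 4
1386 + R(14)*1146 = 1386 + 4*1146 = 1386 + 4584 = 5970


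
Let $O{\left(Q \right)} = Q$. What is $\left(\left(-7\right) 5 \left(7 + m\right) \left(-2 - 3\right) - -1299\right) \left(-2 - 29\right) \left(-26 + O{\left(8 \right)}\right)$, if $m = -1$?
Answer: $1310742$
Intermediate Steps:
$\left(\left(-7\right) 5 \left(7 + m\right) \left(-2 - 3\right) - -1299\right) \left(-2 - 29\right) \left(-26 + O{\left(8 \right)}\right) = \left(\left(-7\right) 5 \left(7 - 1\right) \left(-2 - 3\right) - -1299\right) \left(-2 - 29\right) \left(-26 + 8\right) = \left(- 35 \cdot 6 \left(-5\right) + 1299\right) \left(\left(-31\right) \left(-18\right)\right) = \left(\left(-35\right) \left(-30\right) + 1299\right) 558 = \left(1050 + 1299\right) 558 = 2349 \cdot 558 = 1310742$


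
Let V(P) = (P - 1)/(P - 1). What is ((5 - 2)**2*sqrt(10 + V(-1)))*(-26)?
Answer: -234*sqrt(11) ≈ -776.09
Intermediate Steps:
V(P) = 1 (V(P) = (-1 + P)/(-1 + P) = 1)
((5 - 2)**2*sqrt(10 + V(-1)))*(-26) = ((5 - 2)**2*sqrt(10 + 1))*(-26) = (3**2*sqrt(11))*(-26) = (9*sqrt(11))*(-26) = -234*sqrt(11)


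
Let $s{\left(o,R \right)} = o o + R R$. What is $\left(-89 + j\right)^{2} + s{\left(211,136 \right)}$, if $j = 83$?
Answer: $63053$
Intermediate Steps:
$s{\left(o,R \right)} = R^{2} + o^{2}$ ($s{\left(o,R \right)} = o^{2} + R^{2} = R^{2} + o^{2}$)
$\left(-89 + j\right)^{2} + s{\left(211,136 \right)} = \left(-89 + 83\right)^{2} + \left(136^{2} + 211^{2}\right) = \left(-6\right)^{2} + \left(18496 + 44521\right) = 36 + 63017 = 63053$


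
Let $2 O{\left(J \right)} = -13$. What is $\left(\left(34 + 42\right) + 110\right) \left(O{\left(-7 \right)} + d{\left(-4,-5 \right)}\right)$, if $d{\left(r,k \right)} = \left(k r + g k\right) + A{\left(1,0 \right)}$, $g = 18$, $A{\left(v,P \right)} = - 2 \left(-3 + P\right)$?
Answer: $-13113$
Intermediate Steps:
$A{\left(v,P \right)} = 6 - 2 P$
$O{\left(J \right)} = - \frac{13}{2}$ ($O{\left(J \right)} = \frac{1}{2} \left(-13\right) = - \frac{13}{2}$)
$d{\left(r,k \right)} = 6 + 18 k + k r$ ($d{\left(r,k \right)} = \left(k r + 18 k\right) + \left(6 - 0\right) = \left(18 k + k r\right) + \left(6 + 0\right) = \left(18 k + k r\right) + 6 = 6 + 18 k + k r$)
$\left(\left(34 + 42\right) + 110\right) \left(O{\left(-7 \right)} + d{\left(-4,-5 \right)}\right) = \left(\left(34 + 42\right) + 110\right) \left(- \frac{13}{2} + \left(6 + 18 \left(-5\right) - -20\right)\right) = \left(76 + 110\right) \left(- \frac{13}{2} + \left(6 - 90 + 20\right)\right) = 186 \left(- \frac{13}{2} - 64\right) = 186 \left(- \frac{141}{2}\right) = -13113$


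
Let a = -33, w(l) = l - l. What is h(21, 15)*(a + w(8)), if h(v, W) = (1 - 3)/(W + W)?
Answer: 11/5 ≈ 2.2000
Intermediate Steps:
h(v, W) = -1/W (h(v, W) = -2*1/(2*W) = -1/W)
w(l) = 0
h(21, 15)*(a + w(8)) = (-1/15)*(-33 + 0) = -1*1/15*(-33) = -1/15*(-33) = 11/5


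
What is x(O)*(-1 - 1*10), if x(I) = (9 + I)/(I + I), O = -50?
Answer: -451/100 ≈ -4.5100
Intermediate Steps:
x(I) = (9 + I)/(2*I) (x(I) = (9 + I)/((2*I)) = (9 + I)*(1/(2*I)) = (9 + I)/(2*I))
x(O)*(-1 - 1*10) = ((½)*(9 - 50)/(-50))*(-1 - 1*10) = ((½)*(-1/50)*(-41))*(-1 - 10) = (41/100)*(-11) = -451/100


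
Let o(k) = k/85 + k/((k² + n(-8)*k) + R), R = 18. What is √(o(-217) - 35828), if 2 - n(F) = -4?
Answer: I*√21725870444765110/778685 ≈ 189.29*I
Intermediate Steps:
n(F) = 6 (n(F) = 2 - 1*(-4) = 2 + 4 = 6)
o(k) = k/85 + k/(18 + k² + 6*k) (o(k) = k/85 + k/((k² + 6*k) + 18) = k*(1/85) + k/(18 + k² + 6*k) = k/85 + k/(18 + k² + 6*k))
√(o(-217) - 35828) = √((1/85)*(-217)*(103 + (-217)² + 6*(-217))/(18 + (-217)² + 6*(-217)) - 35828) = √((1/85)*(-217)*(103 + 47089 - 1302)/(18 + 47089 - 1302) - 35828) = √((1/85)*(-217)*45890/45805 - 35828) = √((1/85)*(-217)*(1/45805)*45890 - 35828) = √(-1991626/778685 - 35828) = √(-27900717806/778685) = I*√21725870444765110/778685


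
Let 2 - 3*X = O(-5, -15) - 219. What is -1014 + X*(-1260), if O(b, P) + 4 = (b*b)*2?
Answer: -74514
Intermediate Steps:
O(b, P) = -4 + 2*b**2 (O(b, P) = -4 + (b*b)*2 = -4 + b**2*2 = -4 + 2*b**2)
X = 175/3 (X = 2/3 - ((-4 + 2*(-5)**2) - 219)/3 = 2/3 - ((-4 + 2*25) - 219)/3 = 2/3 - ((-4 + 50) - 219)/3 = 2/3 - (46 - 219)/3 = 2/3 - 1/3*(-173) = 2/3 + 173/3 = 175/3 ≈ 58.333)
-1014 + X*(-1260) = -1014 + (175/3)*(-1260) = -1014 - 73500 = -74514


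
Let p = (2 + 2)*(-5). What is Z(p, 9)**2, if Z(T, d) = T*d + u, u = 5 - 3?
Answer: 31684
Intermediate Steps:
p = -20 (p = 4*(-5) = -20)
u = 2
Z(T, d) = 2 + T*d (Z(T, d) = T*d + 2 = 2 + T*d)
Z(p, 9)**2 = (2 - 20*9)**2 = (2 - 180)**2 = (-178)**2 = 31684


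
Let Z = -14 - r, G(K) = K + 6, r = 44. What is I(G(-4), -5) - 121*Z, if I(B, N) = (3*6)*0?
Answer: 7018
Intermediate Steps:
G(K) = 6 + K
I(B, N) = 0 (I(B, N) = 18*0 = 0)
Z = -58 (Z = -14 - 1*44 = -14 - 44 = -58)
I(G(-4), -5) - 121*Z = 0 - 121*(-58) = 0 + 7018 = 7018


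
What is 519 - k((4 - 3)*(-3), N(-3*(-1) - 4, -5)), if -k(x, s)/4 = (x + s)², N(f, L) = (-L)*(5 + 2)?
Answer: 4615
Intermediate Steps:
N(f, L) = -7*L (N(f, L) = -L*7 = -7*L)
k(x, s) = -4*(s + x)² (k(x, s) = -4*(x + s)² = -4*(s + x)²)
519 - k((4 - 3)*(-3), N(-3*(-1) - 4, -5)) = 519 - (-4)*(-7*(-5) + (4 - 3)*(-3))² = 519 - (-4)*(35 + 1*(-3))² = 519 - (-4)*(35 - 3)² = 519 - (-4)*32² = 519 - (-4)*1024 = 519 - 1*(-4096) = 519 + 4096 = 4615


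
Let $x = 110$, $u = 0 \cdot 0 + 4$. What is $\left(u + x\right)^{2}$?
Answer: $12996$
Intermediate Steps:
$u = 4$ ($u = 0 + 4 = 4$)
$\left(u + x\right)^{2} = \left(4 + 110\right)^{2} = 114^{2} = 12996$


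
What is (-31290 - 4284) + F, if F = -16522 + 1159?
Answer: -50937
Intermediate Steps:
F = -15363
(-31290 - 4284) + F = (-31290 - 4284) - 15363 = -35574 - 15363 = -50937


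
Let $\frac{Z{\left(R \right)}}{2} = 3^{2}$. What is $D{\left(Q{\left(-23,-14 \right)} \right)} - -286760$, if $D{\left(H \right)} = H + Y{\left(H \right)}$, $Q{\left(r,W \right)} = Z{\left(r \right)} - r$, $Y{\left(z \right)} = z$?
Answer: $286842$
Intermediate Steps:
$Z{\left(R \right)} = 18$ ($Z{\left(R \right)} = 2 \cdot 3^{2} = 2 \cdot 9 = 18$)
$Q{\left(r,W \right)} = 18 - r$
$D{\left(H \right)} = 2 H$ ($D{\left(H \right)} = H + H = 2 H$)
$D{\left(Q{\left(-23,-14 \right)} \right)} - -286760 = 2 \left(18 - -23\right) - -286760 = 2 \left(18 + 23\right) + 286760 = 2 \cdot 41 + 286760 = 82 + 286760 = 286842$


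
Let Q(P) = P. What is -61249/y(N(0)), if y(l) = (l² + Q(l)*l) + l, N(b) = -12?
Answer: -2663/12 ≈ -221.92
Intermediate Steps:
y(l) = l + 2*l² (y(l) = (l² + l*l) + l = (l² + l²) + l = 2*l² + l = l + 2*l²)
-61249/y(N(0)) = -61249*(-1/(12*(1 + 2*(-12)))) = -61249*(-1/(12*(1 - 24))) = -61249/((-12*(-23))) = -61249/276 = -61249*1/276 = -2663/12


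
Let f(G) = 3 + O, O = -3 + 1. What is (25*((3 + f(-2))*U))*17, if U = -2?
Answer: -3400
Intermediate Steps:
O = -2
f(G) = 1 (f(G) = 3 - 2 = 1)
(25*((3 + f(-2))*U))*17 = (25*((3 + 1)*(-2)))*17 = (25*(4*(-2)))*17 = (25*(-8))*17 = -200*17 = -3400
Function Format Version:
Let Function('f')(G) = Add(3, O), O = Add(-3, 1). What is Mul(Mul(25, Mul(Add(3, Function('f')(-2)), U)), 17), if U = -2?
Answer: -3400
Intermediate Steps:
O = -2
Function('f')(G) = 1 (Function('f')(G) = Add(3, -2) = 1)
Mul(Mul(25, Mul(Add(3, Function('f')(-2)), U)), 17) = Mul(Mul(25, Mul(Add(3, 1), -2)), 17) = Mul(Mul(25, Mul(4, -2)), 17) = Mul(Mul(25, -8), 17) = Mul(-200, 17) = -3400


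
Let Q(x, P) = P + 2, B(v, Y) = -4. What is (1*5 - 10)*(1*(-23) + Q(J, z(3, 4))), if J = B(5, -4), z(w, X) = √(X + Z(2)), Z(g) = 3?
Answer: 105 - 5*√7 ≈ 91.771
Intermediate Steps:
z(w, X) = √(3 + X) (z(w, X) = √(X + 3) = √(3 + X))
J = -4
Q(x, P) = 2 + P
(1*5 - 10)*(1*(-23) + Q(J, z(3, 4))) = (1*5 - 10)*(1*(-23) + (2 + √(3 + 4))) = (5 - 10)*(-23 + (2 + √7)) = -5*(-21 + √7) = 105 - 5*√7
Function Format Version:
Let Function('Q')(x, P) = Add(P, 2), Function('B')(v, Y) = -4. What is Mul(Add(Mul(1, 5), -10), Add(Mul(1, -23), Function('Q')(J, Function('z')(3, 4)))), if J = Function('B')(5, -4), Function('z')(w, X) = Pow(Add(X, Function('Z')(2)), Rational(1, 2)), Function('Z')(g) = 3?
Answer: Add(105, Mul(-5, Pow(7, Rational(1, 2)))) ≈ 91.771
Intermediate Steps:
Function('z')(w, X) = Pow(Add(3, X), Rational(1, 2)) (Function('z')(w, X) = Pow(Add(X, 3), Rational(1, 2)) = Pow(Add(3, X), Rational(1, 2)))
J = -4
Function('Q')(x, P) = Add(2, P)
Mul(Add(Mul(1, 5), -10), Add(Mul(1, -23), Function('Q')(J, Function('z')(3, 4)))) = Mul(Add(Mul(1, 5), -10), Add(Mul(1, -23), Add(2, Pow(Add(3, 4), Rational(1, 2))))) = Mul(Add(5, -10), Add(-23, Add(2, Pow(7, Rational(1, 2))))) = Mul(-5, Add(-21, Pow(7, Rational(1, 2)))) = Add(105, Mul(-5, Pow(7, Rational(1, 2))))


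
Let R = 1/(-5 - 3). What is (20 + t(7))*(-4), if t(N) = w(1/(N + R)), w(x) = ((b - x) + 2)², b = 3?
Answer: -527156/3025 ≈ -174.27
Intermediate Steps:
R = -⅛ (R = 1/(-8) = -⅛ ≈ -0.12500)
w(x) = (5 - x)² (w(x) = ((3 - x) + 2)² = (5 - x)²)
t(N) = (5 - 1/(-⅛ + N))² (t(N) = (5 - 1/(N - ⅛))² = (5 - 1/(-⅛ + N))²)
(20 + t(7))*(-4) = (20 + (-13 + 40*7)²/(-1 + 8*7)²)*(-4) = (20 + (-13 + 280)²/(-1 + 56)²)*(-4) = (20 + 267²/55²)*(-4) = (20 + (1/3025)*71289)*(-4) = (20 + 71289/3025)*(-4) = (131789/3025)*(-4) = -527156/3025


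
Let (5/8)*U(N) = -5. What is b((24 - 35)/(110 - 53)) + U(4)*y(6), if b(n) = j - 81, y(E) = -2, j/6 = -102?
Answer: -677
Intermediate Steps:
j = -612 (j = 6*(-102) = -612)
U(N) = -8 (U(N) = (8/5)*(-5) = -8)
b(n) = -693 (b(n) = -612 - 81 = -693)
b((24 - 35)/(110 - 53)) + U(4)*y(6) = -693 - 8*(-2) = -693 + 16 = -677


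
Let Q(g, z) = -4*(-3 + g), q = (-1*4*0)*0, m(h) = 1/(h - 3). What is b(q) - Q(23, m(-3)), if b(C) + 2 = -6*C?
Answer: 78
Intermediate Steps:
m(h) = 1/(-3 + h)
q = 0 (q = -4*0*0 = 0*0 = 0)
Q(g, z) = 12 - 4*g
b(C) = -2 - 6*C
b(q) - Q(23, m(-3)) = (-2 - 6*0) - (12 - 4*23) = (-2 + 0) - (12 - 92) = -2 - 1*(-80) = -2 + 80 = 78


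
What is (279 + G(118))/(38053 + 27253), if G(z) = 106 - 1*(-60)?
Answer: 445/65306 ≈ 0.0068141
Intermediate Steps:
G(z) = 166 (G(z) = 106 + 60 = 166)
(279 + G(118))/(38053 + 27253) = (279 + 166)/(38053 + 27253) = 445/65306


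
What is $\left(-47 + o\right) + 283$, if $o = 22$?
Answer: $258$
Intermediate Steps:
$\left(-47 + o\right) + 283 = \left(-47 + 22\right) + 283 = -25 + 283 = 258$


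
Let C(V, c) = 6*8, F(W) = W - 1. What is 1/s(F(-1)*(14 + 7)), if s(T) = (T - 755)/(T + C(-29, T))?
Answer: -6/797 ≈ -0.0075282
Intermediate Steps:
F(W) = -1 + W
C(V, c) = 48
s(T) = (-755 + T)/(48 + T) (s(T) = (T - 755)/(T + 48) = (-755 + T)/(48 + T))
1/s(F(-1)*(14 + 7)) = 1/((-755 + (-1 - 1)*(14 + 7))/(48 + (-1 - 1)*(14 + 7))) = 1/((-755 - 2*21)/(48 - 2*21)) = 1/((-755 - 42)/(48 - 42)) = 1/(-797/6) = -6/797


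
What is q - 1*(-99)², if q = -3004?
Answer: -12805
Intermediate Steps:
q - 1*(-99)² = -3004 - 1*(-99)² = -3004 - 1*9801 = -3004 - 9801 = -12805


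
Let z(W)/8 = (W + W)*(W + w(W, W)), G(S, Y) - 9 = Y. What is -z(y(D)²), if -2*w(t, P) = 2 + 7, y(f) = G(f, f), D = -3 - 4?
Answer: 32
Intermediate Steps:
G(S, Y) = 9 + Y
D = -7
y(f) = 9 + f
w(t, P) = -9/2 (w(t, P) = -(2 + 7)/2 = -½*9 = -9/2)
z(W) = 16*W*(-9/2 + W) (z(W) = 8*((W + W)*(W - 9/2)) = 8*((2*W)*(-9/2 + W)) = 8*(2*W*(-9/2 + W)) = 16*W*(-9/2 + W))
-z(y(D)²) = -8*(9 - 7)²*(-9 + 2*(9 - 7)²) = -8*2²*(-9 + 2*2²) = -8*4*(-9 + 2*4) = -8*4*(-9 + 8) = -8*4*(-1) = -1*(-32) = 32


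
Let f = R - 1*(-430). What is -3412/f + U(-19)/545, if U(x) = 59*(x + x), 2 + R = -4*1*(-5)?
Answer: -715989/61040 ≈ -11.730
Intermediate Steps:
R = 18 (R = -2 - 4*1*(-5) = -2 - 4*(-5) = -2 + 20 = 18)
f = 448 (f = 18 - 1*(-430) = 18 + 430 = 448)
U(x) = 118*x (U(x) = 59*(2*x) = 118*x)
-3412/f + U(-19)/545 = -3412/448 + (118*(-19))/545 = -3412*1/448 - 2242*1/545 = -853/112 - 2242/545 = -715989/61040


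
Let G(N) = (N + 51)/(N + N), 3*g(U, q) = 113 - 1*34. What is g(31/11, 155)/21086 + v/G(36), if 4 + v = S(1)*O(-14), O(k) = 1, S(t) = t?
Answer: -4552285/1834482 ≈ -2.4815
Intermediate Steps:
g(U, q) = 79/3 (g(U, q) = (113 - 1*34)/3 = (113 - 34)/3 = (1/3)*79 = 79/3)
v = -3 (v = -4 + 1*1 = -4 + 1 = -3)
G(N) = (51 + N)/(2*N) (G(N) = (51 + N)/((2*N)) = (51 + N)*(1/(2*N)) = (51 + N)/(2*N))
g(31/11, 155)/21086 + v/G(36) = (79/3)/21086 - 3*72/(51 + 36) = (79/3)*(1/21086) - 3/((1/2)*(1/36)*87) = 79/63258 - 3/29/24 = 79/63258 - 3*24/29 = 79/63258 - 72/29 = -4552285/1834482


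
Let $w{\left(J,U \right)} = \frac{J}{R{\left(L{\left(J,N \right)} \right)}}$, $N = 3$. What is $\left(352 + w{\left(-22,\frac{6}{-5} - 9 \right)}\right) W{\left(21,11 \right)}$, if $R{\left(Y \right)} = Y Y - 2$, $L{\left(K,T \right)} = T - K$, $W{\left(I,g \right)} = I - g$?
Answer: $\frac{2192740}{623} \approx 3519.6$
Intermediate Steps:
$R{\left(Y \right)} = -2 + Y^{2}$ ($R{\left(Y \right)} = Y^{2} - 2 = -2 + Y^{2}$)
$w{\left(J,U \right)} = \frac{J}{-2 + \left(3 - J\right)^{2}}$
$\left(352 + w{\left(-22,\frac{6}{-5} - 9 \right)}\right) W{\left(21,11 \right)} = \left(352 - \frac{22}{-2 + \left(-3 - 22\right)^{2}}\right) \left(21 - 11\right) = \left(352 - \frac{22}{-2 + \left(-25\right)^{2}}\right) \left(21 - 11\right) = \left(352 - \frac{22}{-2 + 625}\right) 10 = \left(352 - \frac{22}{623}\right) 10 = \frac{219274}{623} \cdot 10 = \frac{2192740}{623}$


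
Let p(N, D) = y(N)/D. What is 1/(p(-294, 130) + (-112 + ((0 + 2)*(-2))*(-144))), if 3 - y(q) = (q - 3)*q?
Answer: -26/5399 ≈ -0.0048157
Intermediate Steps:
y(q) = 3 - q*(-3 + q) (y(q) = 3 - (q - 3)*q = 3 - (-3 + q)*q = 3 - q*(-3 + q))
p(N, D) = (3 - N² + 3*N)/D
1/(p(-294, 130) + (-112 + ((0 + 2)*(-2))*(-144))) = 1/((3 - 1*(-294)² + 3*(-294))/130 + (-112 + ((0 + 2)*(-2))*(-144))) = 1/((3 - 1*86436 - 882)/130 + (-112 + (2*(-2))*(-144))) = 1/((3 - 86436 - 882)/130 + (-112 - 4*(-144))) = 1/((1/130)*(-87315) + (-112 + 576)) = 1/(-17463/26 + 464) = 1/(-5399/26) = -26/5399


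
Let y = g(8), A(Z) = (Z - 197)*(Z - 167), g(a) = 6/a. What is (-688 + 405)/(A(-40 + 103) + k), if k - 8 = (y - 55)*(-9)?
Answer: -1132/57729 ≈ -0.019609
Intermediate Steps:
A(Z) = (-197 + Z)*(-167 + Z)
y = ¾ (y = 6/8 = 6*(⅛) = ¾ ≈ 0.75000)
k = 1985/4 (k = 8 + (¾ - 55)*(-9) = 8 - 217/4*(-9) = 8 + 1953/4 = 1985/4 ≈ 496.25)
(-688 + 405)/(A(-40 + 103) + k) = (-688 + 405)/((32899 + (-40 + 103)² - 364*(-40 + 103)) + 1985/4) = -283/((32899 + 63² - 364*63) + 1985/4) = -283/((32899 + 3969 - 22932) + 1985/4) = -283/(13936 + 1985/4) = -283/57729/4 = -283*4/57729 = -1132/57729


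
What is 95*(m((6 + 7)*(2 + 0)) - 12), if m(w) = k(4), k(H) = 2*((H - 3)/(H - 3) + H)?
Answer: -190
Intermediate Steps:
k(H) = 2 + 2*H (k(H) = 2*((-3 + H)/(-3 + H) + H) = 2*(1 + H) = 2 + 2*H)
m(w) = 10 (m(w) = 2 + 2*4 = 2 + 8 = 10)
95*(m((6 + 7)*(2 + 0)) - 12) = 95*(10 - 12) = 95*(-2) = -190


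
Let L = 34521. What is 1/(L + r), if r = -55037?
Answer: -1/20516 ≈ -4.8742e-5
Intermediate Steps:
1/(L + r) = 1/(34521 - 55037) = 1/(-20516) = -1/20516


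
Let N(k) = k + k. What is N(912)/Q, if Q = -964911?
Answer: -608/321637 ≈ -0.0018903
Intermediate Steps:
N(k) = 2*k
N(912)/Q = (2*912)/(-964911) = 1824*(-1/964911) = -608/321637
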